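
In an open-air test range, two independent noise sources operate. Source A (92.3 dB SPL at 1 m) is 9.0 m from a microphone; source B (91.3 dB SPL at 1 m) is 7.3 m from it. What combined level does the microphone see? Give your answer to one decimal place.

At the listener: L_A = 92.3 − 20·log₁₀(9.0) = 73.22 dB; L_B = 91.3 − 20·log₁₀(7.3) = 74.03 dB.
Combined: 10·log₁₀(10^(73.22/10)+10^(74.03/10)) = 76.7 dB SPL.

76.7 dB SPL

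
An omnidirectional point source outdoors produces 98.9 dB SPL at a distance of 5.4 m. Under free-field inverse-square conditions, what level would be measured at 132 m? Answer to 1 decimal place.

Inverse-square spreading gives ΔL = −20·log₁₀(d₂/d₁).
ΔL = −20·log₁₀(132/5.4) = -27.76 dB, so L₂ = 98.9 + (-27.76) = 71.1 dB SPL.

71.1 dB SPL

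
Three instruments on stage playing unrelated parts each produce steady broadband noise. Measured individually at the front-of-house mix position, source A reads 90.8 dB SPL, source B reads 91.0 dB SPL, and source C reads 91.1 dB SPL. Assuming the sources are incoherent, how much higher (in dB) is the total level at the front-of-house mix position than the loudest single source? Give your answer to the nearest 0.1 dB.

4.6 dB

Add the sources as powers (linear), then convert back to dB:
L_total = 10·log₁₀(10^(90.8/10) + 10^(91.0/10) + 10^(91.1/10)) = 95.74 dB SPL.
Excess over the loudest (91.1 dB): 95.74 − 91.1 = 4.6 dB.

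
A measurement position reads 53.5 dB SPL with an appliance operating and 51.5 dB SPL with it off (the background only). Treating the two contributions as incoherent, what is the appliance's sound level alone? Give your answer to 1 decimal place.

Subtract intensities: L_src = 10·log₁₀(10^(L_total/10) − 10^(L_bg/10)).
L_src = 10·log₁₀(10^(53.5/10) − 10^(51.5/10)) = 10·log₁₀(82620) = 49.2 dB SPL.

49.2 dB SPL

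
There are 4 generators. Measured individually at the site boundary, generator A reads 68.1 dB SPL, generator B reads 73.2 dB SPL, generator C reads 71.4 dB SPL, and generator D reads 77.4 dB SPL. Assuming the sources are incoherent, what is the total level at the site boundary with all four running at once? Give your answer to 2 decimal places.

Add the sources as powers (linear), then convert back to dB:
L_total = 10·log₁₀(10^(68.1/10) + 10^(73.2/10) + 10^(71.4/10) + 10^(77.4/10)) = 10·log₁₀(96110000) = 79.83 dB SPL.

79.83 dB SPL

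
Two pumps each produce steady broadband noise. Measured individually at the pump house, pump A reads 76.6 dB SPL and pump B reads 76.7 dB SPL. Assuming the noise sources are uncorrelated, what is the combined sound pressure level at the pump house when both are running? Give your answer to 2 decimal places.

79.66 dB SPL

Uncorrelated sources add in intensity (power), not in dB.
L_total = 10·log₁₀(10^(76.6/10) + 10^(76.7/10)) = 10·log₁₀(92480000) = 79.66 dB SPL.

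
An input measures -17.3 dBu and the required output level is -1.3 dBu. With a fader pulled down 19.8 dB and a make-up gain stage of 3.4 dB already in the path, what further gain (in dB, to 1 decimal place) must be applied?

32.4 dB

The required make-up gain is the shortfall in the dB sum.
G = -1.3 − (-17.3) + 19.8 − 3.4 = 32.4 dB.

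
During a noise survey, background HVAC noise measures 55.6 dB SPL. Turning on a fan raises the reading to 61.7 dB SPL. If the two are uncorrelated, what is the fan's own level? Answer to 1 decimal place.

60.5 dB SPL

Remove the background by subtracting linear intensities:
L_src = 10·log₁₀(10^(61.7/10) − 10^(55.6/10)) = 10·log₁₀(1116000) = 60.5 dB SPL.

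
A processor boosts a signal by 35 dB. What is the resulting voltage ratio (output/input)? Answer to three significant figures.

56.2

Voltage ratio = 10^(dB/20).
10^(35/20) = 10^(1.750) = 56.2.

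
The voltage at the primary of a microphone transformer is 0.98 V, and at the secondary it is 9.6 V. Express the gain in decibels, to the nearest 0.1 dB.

Voltage ratio → dB uses the 20·log₁₀ form:
20·log₁₀(9.6/0.98) = 20·log₁₀(9.796) = 19.8 dB.

19.8 dB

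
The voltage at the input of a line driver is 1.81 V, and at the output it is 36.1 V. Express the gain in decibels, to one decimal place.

For a voltage ratio, dB = 20·log₁₀(V₂/V₁).
20·log₁₀(36.1/1.81) = 20·log₁₀(19.94) = 26.0 dB.

26.0 dB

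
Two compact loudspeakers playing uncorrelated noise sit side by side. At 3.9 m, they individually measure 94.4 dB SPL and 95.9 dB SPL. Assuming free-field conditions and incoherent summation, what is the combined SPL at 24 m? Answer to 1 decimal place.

Combined at 3.9 m: 10·log₁₀(10^(94.4/10)+10^(95.9/10)) = 98.22 dB SPL.
Then apply −20·log₁₀(24/3.9) = -15.78 dB → 82.4 dB SPL.

82.4 dB SPL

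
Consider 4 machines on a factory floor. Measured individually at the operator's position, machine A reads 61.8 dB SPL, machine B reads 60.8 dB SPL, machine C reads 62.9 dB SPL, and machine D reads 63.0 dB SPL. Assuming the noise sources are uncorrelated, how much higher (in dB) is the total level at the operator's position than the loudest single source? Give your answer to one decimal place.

Add the sources as powers (linear), then convert back to dB:
L_total = 10·log₁₀(10^(61.8/10) + 10^(60.8/10) + 10^(62.9/10) + 10^(63.0/10)) = 68.24 dB SPL.
Excess over the loudest (63.0 dB): 68.24 − 63.0 = 5.2 dB.

5.2 dB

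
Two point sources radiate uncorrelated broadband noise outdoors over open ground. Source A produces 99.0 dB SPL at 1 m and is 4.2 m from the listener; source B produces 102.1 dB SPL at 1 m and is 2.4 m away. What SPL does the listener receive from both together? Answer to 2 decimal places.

95.14 dB SPL

At the listener: L_A = 99.0 − 20·log₁₀(4.2) = 86.535 dB; L_B = 102.1 − 20·log₁₀(2.4) = 94.496 dB.
Combined: 10·log₁₀(10^(86.535/10)+10^(94.496/10)) = 95.14 dB SPL.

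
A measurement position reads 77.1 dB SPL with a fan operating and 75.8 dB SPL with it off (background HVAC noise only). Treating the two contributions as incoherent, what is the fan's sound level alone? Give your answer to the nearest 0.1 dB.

Remove the background by subtracting linear intensities:
L_src = 10·log₁₀(10^(77.1/10) − 10^(75.8/10)) = 10·log₁₀(13270000) = 71.2 dB SPL.

71.2 dB SPL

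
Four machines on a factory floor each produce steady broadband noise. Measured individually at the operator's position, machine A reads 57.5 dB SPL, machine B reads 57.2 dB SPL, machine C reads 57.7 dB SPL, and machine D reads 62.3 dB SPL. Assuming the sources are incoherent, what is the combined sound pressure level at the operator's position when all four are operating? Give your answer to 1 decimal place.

Uncorrelated sources add in intensity (power), not in dB.
L_total = 10·log₁₀(10^(57.5/10) + 10^(57.2/10) + 10^(57.7/10) + 10^(62.3/10)) = 10·log₁₀(3374000) = 65.3 dB SPL.

65.3 dB SPL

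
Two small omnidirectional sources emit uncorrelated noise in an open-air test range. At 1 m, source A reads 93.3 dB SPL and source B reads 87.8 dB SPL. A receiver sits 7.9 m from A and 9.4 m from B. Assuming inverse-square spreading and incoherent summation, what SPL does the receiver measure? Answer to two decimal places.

At the listener: L_A = 93.3 − 20·log₁₀(7.9) = 75.347 dB; L_B = 87.8 − 20·log₁₀(9.4) = 68.337 dB.
Combined: 10·log₁₀(10^(75.347/10)+10^(68.337/10)) = 76.14 dB SPL.

76.14 dB SPL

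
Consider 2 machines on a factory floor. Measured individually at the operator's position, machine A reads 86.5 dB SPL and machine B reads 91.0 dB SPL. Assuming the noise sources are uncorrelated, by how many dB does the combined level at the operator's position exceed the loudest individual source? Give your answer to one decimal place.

Add the sources as powers (linear), then convert back to dB:
L_total = 10·log₁₀(10^(86.5/10) + 10^(91.0/10)) = 92.32 dB SPL.
Excess over the loudest (91.0 dB): 92.32 − 91.0 = 1.3 dB.

1.3 dB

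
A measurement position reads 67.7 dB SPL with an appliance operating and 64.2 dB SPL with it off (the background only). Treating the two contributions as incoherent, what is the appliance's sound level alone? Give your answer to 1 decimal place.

Remove the background by subtracting linear intensities:
L_src = 10·log₁₀(10^(67.7/10) − 10^(64.2/10)) = 10·log₁₀(3258000) = 65.1 dB SPL.

65.1 dB SPL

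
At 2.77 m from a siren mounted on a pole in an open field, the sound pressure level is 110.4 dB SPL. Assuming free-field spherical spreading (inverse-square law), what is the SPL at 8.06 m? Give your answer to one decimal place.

101.1 dB SPL

Inverse-square spreading gives ΔL = −20·log₁₀(d₂/d₁).
ΔL = −20·log₁₀(8.06/2.77) = -9.28 dB, so L₂ = 110.4 + (-9.28) = 101.1 dB SPL.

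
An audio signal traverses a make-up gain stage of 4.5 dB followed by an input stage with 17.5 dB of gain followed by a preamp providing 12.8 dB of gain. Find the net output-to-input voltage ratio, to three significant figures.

55.0

Net gain = 4.5 + 17.5 + 12.8 = 34.8 dB.
Voltage ratio = 10^(34.8/20) = 55.0.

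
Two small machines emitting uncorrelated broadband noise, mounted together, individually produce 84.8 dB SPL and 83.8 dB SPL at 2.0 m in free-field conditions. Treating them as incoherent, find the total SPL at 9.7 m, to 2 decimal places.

Combined at 2.0 m: 10·log₁₀(10^(84.8/10)+10^(83.8/10)) = 87.339 dB SPL.
Then apply −20·log₁₀(9.7/2.0) = -13.715 dB → 73.62 dB SPL.

73.62 dB SPL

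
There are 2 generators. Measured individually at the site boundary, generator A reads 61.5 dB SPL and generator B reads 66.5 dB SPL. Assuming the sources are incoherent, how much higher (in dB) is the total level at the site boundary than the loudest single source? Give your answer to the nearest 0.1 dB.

1.2 dB

Add the sources as powers (linear), then convert back to dB:
L_total = 10·log₁₀(10^(61.5/10) + 10^(66.5/10)) = 67.69 dB SPL.
Excess over the loudest (66.5 dB): 67.69 − 66.5 = 1.2 dB.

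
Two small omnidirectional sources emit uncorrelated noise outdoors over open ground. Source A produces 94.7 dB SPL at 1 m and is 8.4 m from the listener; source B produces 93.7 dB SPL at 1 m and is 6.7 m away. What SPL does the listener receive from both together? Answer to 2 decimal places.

At the listener: L_A = 94.7 − 20·log₁₀(8.4) = 76.214 dB; L_B = 93.7 − 20·log₁₀(6.7) = 77.179 dB.
Combined: 10·log₁₀(10^(76.214/10)+10^(77.179/10)) = 79.73 dB SPL.

79.73 dB SPL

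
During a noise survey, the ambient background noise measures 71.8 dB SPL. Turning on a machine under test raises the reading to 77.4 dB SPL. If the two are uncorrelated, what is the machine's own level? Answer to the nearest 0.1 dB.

76.0 dB SPL

Subtract intensities: L_src = 10·log₁₀(10^(L_total/10) − 10^(L_bg/10)).
L_src = 10·log₁₀(10^(77.4/10) − 10^(71.8/10)) = 10·log₁₀(39820000) = 76.0 dB SPL.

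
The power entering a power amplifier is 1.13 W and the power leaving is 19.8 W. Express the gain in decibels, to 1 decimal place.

12.4 dB

For a power ratio, dB = 10·log₁₀(P₂/P₁).
10·log₁₀(19.8/1.13) = 10·log₁₀(17.52) = 12.4 dB.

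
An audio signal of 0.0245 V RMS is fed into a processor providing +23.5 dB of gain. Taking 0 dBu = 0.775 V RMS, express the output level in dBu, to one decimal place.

-6.5 dBu

Input level: 20·log₁₀(0.0245/0.775) = -30.00 dBu.
Output: -30.00 + 23.5 = -6.5 dBu.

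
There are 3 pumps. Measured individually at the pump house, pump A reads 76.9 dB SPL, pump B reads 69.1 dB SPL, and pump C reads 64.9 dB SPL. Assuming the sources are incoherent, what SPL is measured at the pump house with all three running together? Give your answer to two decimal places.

77.80 dB SPL

Incoherent sources sum as intensities:
L_total = 10·log₁₀(10^(76.9/10) + 10^(69.1/10) + 10^(64.9/10)) = 10·log₁₀(60200000) = 77.80 dB SPL.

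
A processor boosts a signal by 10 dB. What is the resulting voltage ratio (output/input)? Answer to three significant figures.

3.16

Voltage ratio = 10^(dB/20).
10^(10/20) = 10^(0.5000) = 3.16.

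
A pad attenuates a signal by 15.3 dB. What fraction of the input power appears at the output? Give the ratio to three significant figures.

Power ratio = 10^(dB/10).
10^(-15.3/10) = 10^(-1.530) = 0.0295.

0.0295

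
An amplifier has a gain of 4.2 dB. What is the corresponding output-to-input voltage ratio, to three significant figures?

Voltage ratio = 10^(dB/20).
10^(4.2/20) = 10^(0.2100) = 1.62.

1.62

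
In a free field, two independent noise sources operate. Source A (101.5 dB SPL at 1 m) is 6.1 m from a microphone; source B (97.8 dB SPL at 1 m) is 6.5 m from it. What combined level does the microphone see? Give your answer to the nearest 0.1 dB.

87.2 dB SPL

At the listener: L_A = 101.5 − 20·log₁₀(6.1) = 85.79 dB; L_B = 97.8 − 20·log₁₀(6.5) = 81.54 dB.
Combined: 10·log₁₀(10^(85.79/10)+10^(81.54/10)) = 87.2 dB SPL.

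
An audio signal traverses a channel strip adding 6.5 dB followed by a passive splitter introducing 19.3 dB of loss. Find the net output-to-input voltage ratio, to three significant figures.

Net gain = 6.5 + (−19.3) = -12.8 dB.
Voltage ratio = 10^(-12.8/20) = 0.229.

0.229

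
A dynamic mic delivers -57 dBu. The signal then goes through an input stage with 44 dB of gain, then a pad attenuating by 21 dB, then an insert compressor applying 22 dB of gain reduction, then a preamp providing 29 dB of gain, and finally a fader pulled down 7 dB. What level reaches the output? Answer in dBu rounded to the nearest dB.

-34 dBu

Gain stages sum in dB:
-57 + 44 − 21 − 22 + 29 − 7 = -34 dBu.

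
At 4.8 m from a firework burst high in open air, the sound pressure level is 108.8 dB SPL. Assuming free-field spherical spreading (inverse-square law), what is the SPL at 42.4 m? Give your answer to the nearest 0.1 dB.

Free-field point source: level drops by 20·log₁₀ of the distance ratio.
ΔL = −20·log₁₀(42.4/4.8) = -18.92 dB, so L₂ = 108.8 + (-18.92) = 89.9 dB SPL.

89.9 dB SPL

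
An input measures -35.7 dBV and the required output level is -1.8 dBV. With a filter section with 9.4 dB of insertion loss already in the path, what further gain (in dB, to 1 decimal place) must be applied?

43.3 dB

The required make-up gain is the shortfall in the dB sum.
G = -1.8 − (-35.7) + 9.4 = 43.3 dB.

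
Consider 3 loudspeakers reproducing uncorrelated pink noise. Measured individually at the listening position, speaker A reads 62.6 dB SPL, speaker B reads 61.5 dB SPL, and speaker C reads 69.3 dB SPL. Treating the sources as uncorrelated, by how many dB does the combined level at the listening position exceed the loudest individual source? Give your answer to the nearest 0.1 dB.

1.4 dB

Add the sources as powers (linear), then convert back to dB:
L_total = 10·log₁₀(10^(62.6/10) + 10^(61.5/10) + 10^(69.3/10)) = 70.70 dB SPL.
Excess over the loudest (69.3 dB): 70.70 − 69.3 = 1.4 dB.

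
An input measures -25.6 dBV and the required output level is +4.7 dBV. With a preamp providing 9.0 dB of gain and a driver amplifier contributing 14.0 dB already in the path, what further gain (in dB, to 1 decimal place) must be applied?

7.3 dB

The required make-up gain is the shortfall in the dB sum.
G = +4.7 − (-25.6) − 9.0 − 14.0 = 7.3 dB.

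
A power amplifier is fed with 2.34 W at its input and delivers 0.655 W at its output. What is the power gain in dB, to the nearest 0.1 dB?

Power is a power quantity, so gain = 10·log₁₀(P_out/P_in).
10·log₁₀(0.655/2.34) = 10·log₁₀(0.2799) = -5.5 dB.

-5.5 dB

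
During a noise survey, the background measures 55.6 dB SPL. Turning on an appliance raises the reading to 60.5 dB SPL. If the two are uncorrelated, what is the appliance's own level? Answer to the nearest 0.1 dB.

58.8 dB SPL

Remove the background by subtracting linear intensities:
L_src = 10·log₁₀(10^(60.5/10) − 10^(55.6/10)) = 10·log₁₀(758900) = 58.8 dB SPL.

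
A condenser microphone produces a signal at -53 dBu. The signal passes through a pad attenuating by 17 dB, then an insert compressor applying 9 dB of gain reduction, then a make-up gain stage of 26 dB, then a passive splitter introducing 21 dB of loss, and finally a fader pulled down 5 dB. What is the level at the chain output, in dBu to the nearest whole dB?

-79 dBu

In dB, series stages simply add:
-53 − 17 − 9 + 26 − 21 − 5 = -79 dBu.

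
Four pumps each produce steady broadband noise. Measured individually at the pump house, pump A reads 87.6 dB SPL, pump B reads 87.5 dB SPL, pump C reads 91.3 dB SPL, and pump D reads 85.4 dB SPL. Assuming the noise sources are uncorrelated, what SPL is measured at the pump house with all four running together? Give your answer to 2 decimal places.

94.52 dB SPL

Add the sources as powers (linear), then convert back to dB:
L_total = 10·log₁₀(10^(87.6/10) + 10^(87.5/10) + 10^(91.3/10) + 10^(85.4/10)) = 10·log₁₀(2833000000) = 94.52 dB SPL.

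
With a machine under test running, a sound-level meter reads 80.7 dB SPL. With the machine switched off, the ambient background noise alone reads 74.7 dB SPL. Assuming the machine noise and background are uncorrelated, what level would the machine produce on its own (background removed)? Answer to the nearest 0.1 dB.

79.4 dB SPL

Remove the background by subtracting linear intensities:
L_src = 10·log₁₀(10^(80.7/10) − 10^(74.7/10)) = 10·log₁₀(87980000) = 79.4 dB SPL.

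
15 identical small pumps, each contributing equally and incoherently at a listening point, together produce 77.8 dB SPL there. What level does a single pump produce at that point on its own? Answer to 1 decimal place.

66.0 dB SPL

15 equal incoherent sources add 10·log₁₀(15) = 11.76 dB over one source.
L_one = 77.8 − 11.76 = 66.0 dB SPL.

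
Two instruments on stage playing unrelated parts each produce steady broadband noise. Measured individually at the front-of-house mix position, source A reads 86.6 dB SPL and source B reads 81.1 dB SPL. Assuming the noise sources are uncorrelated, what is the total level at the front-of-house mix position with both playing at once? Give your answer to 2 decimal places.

87.68 dB SPL

Add the sources as powers (linear), then convert back to dB:
L_total = 10·log₁₀(10^(86.6/10) + 10^(81.1/10)) = 10·log₁₀(585900000) = 87.68 dB SPL.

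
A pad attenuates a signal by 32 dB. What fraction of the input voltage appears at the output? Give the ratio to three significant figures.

0.0251

Voltage ratio = 10^(dB/20).
10^(-32/20) = 10^(-1.600) = 0.0251.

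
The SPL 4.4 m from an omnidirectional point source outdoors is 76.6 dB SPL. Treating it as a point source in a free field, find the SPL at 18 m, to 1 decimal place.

Inverse-square spreading gives ΔL = −20·log₁₀(d₂/d₁).
ΔL = −20·log₁₀(18/4.4) = -12.24 dB, so L₂ = 76.6 + (-12.24) = 64.4 dB SPL.

64.4 dB SPL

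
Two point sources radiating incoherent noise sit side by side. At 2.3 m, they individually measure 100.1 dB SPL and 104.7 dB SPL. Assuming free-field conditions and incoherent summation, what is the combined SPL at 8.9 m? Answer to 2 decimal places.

Combined at 2.3 m: 10·log₁₀(10^(100.1/10)+10^(104.7/10)) = 105.993 dB SPL.
Then apply −20·log₁₀(8.9/2.3) = -11.753 dB → 94.24 dB SPL.

94.24 dB SPL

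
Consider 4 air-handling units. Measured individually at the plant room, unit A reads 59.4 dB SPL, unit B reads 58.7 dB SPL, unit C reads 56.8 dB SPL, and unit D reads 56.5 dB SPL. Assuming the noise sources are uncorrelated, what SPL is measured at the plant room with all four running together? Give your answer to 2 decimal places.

64.04 dB SPL

Uncorrelated sources add in intensity (power), not in dB.
L_total = 10·log₁₀(10^(59.4/10) + 10^(58.7/10) + 10^(56.8/10) + 10^(56.5/10)) = 10·log₁₀(2538000) = 64.04 dB SPL.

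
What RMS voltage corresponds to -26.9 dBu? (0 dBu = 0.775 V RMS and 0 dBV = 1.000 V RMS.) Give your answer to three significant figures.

0.0350 V

V = 0.775 V × 10^(-26.9/20).
= 0.775 × 0.04519 = 0.0350 V.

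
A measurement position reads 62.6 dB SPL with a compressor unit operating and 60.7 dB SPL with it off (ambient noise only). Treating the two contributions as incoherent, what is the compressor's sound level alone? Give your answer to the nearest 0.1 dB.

Background correction is a power subtraction:
L_src = 10·log₁₀(10^(62.6/10) − 10^(60.7/10)) = 10·log₁₀(644800) = 58.1 dB SPL.

58.1 dB SPL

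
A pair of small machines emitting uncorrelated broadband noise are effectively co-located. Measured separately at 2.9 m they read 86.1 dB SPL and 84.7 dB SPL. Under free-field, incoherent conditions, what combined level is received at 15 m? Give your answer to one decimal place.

Combined at 2.9 m: 10·log₁₀(10^(86.1/10)+10^(84.7/10)) = 88.47 dB SPL.
Then apply −20·log₁₀(15/2.9) = -14.27 dB → 74.2 dB SPL.

74.2 dB SPL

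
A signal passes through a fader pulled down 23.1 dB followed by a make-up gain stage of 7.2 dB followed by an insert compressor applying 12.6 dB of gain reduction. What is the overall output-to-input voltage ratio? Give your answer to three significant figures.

0.0376

Net gain = (−23.1) + 7.2 + (−12.6) = -28.5 dB.
Voltage ratio = 10^(-28.5/20) = 0.0376.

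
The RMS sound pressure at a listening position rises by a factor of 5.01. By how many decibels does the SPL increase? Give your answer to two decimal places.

Sound pressure is an amplitude quantity: ΔL = 20·log₁₀(p₂/p₁).
20·log₁₀(5.01) = 14.00 dB.

14.00 dB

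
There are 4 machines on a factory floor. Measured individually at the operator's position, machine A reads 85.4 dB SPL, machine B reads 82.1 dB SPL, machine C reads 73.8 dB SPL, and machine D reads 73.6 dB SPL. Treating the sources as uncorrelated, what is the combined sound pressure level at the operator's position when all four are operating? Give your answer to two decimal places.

Uncorrelated sources add in intensity (power), not in dB.
L_total = 10·log₁₀(10^(85.4/10) + 10^(82.1/10) + 10^(73.8/10) + 10^(73.6/10)) = 10·log₁₀(555800000) = 87.45 dB SPL.

87.45 dB SPL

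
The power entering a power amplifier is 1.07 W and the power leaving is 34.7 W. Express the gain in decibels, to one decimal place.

15.1 dB

Power ratio → dB uses the 10·log₁₀ form:
10·log₁₀(34.7/1.07) = 10·log₁₀(32.43) = 15.1 dB.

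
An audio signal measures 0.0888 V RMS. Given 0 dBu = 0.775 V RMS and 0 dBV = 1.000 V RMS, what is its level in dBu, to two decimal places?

-18.82 dBu

dBu = 20·log₁₀(V / 0.775 V).
20·log₁₀(0.0888/0.775) = -18.82 dBu.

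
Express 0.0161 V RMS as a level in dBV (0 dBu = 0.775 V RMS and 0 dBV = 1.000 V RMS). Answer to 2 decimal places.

dBV = 20·log₁₀(V / 1.000 V).
20·log₁₀(0.0161/1.000) = -35.86 dBV.

-35.86 dBV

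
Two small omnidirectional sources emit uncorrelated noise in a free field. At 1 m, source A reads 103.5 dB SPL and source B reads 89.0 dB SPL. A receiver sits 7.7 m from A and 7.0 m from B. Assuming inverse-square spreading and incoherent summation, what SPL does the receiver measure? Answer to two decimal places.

85.95 dB SPL

At the listener: L_A = 103.5 − 20·log₁₀(7.7) = 85.770 dB; L_B = 89.0 − 20·log₁₀(7.0) = 72.098 dB.
Combined: 10·log₁₀(10^(85.770/10)+10^(72.098/10)) = 85.95 dB SPL.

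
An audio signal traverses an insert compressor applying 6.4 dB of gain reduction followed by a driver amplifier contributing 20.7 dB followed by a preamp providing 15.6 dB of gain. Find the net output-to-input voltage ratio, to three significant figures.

Net gain = (−6.4) + 20.7 + 15.6 = 29.9 dB.
Voltage ratio = 10^(29.9/20) = 31.3.

31.3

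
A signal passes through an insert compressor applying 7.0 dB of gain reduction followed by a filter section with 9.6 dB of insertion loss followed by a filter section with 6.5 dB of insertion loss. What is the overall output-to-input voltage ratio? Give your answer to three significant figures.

0.0700

Net gain = (−7.0) + (−9.6) + (−6.5) = -23.1 dB.
Voltage ratio = 10^(-23.1/20) = 0.0700.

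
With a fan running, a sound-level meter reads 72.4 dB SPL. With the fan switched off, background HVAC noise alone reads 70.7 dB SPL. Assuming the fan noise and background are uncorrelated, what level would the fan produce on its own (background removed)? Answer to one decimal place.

Background correction is a power subtraction:
L_src = 10·log₁₀(10^(72.4/10) − 10^(70.7/10)) = 10·log₁₀(5629000) = 67.5 dB SPL.

67.5 dB SPL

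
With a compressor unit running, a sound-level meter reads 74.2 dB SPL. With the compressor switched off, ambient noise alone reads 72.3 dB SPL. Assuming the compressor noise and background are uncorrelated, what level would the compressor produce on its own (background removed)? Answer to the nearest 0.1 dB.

Subtract intensities: L_src = 10·log₁₀(10^(L_total/10) − 10^(L_bg/10)).
L_src = 10·log₁₀(10^(74.2/10) − 10^(72.3/10)) = 10·log₁₀(9320000) = 69.7 dB SPL.

69.7 dB SPL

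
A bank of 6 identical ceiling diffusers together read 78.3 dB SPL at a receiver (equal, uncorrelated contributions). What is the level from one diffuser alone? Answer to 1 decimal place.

70.5 dB SPL

6 equal incoherent sources add 10·log₁₀(6) = 7.78 dB over one source.
L_one = 78.3 − 7.78 = 70.5 dB SPL.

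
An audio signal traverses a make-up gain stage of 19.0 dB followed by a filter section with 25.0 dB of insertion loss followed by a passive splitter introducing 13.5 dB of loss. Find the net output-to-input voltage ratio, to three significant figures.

0.106

Net gain = 19.0 + (−25.0) + (−13.5) = -19.5 dB.
Voltage ratio = 10^(-19.5/20) = 0.106.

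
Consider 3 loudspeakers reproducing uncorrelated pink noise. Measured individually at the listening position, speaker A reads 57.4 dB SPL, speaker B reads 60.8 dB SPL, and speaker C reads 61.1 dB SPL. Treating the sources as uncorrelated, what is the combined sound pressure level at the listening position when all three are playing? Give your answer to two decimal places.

Uncorrelated sources add in intensity (power), not in dB.
L_total = 10·log₁₀(10^(57.4/10) + 10^(60.8/10) + 10^(61.1/10)) = 10·log₁₀(3040000) = 64.83 dB SPL.

64.83 dB SPL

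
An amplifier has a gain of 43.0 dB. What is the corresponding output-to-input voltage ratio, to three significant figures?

Voltage ratio = 10^(dB/20).
10^(43.0/20) = 10^(2.150) = 141.

141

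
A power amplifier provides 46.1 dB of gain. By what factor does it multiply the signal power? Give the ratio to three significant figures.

40700

Power ratio = 10^(dB/10).
10^(46.1/10) = 10^(4.610) = 40700.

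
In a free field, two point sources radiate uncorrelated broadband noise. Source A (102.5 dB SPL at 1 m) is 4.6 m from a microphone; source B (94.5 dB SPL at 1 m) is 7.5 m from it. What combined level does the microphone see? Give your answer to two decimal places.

At the listener: L_A = 102.5 − 20·log₁₀(4.6) = 89.245 dB; L_B = 94.5 − 20·log₁₀(7.5) = 76.999 dB.
Combined: 10·log₁₀(10^(89.245/10)+10^(76.999/10)) = 89.50 dB SPL.

89.50 dB SPL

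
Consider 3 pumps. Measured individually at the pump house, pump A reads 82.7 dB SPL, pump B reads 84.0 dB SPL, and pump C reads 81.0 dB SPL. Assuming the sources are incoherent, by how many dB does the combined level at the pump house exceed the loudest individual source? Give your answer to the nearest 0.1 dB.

Uncorrelated sources add in intensity (power), not in dB.
L_total = 10·log₁₀(10^(82.7/10) + 10^(84.0/10) + 10^(81.0/10)) = 87.51 dB SPL.
Excess over the loudest (84.0 dB): 87.51 − 84.0 = 3.5 dB.

3.5 dB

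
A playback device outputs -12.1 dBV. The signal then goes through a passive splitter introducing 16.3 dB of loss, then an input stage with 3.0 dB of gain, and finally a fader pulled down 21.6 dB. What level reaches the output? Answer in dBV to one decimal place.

Cascaded gains and losses add directly in dB.
-12.1 − 16.3 + 3.0 − 21.6 = -47.0 dBV.

-47.0 dBV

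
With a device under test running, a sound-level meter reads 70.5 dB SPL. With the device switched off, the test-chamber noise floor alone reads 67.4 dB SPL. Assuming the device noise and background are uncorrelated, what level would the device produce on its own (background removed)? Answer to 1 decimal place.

67.6 dB SPL

Remove the background by subtracting linear intensities:
L_src = 10·log₁₀(10^(70.5/10) − 10^(67.4/10)) = 10·log₁₀(5725000) = 67.6 dB SPL.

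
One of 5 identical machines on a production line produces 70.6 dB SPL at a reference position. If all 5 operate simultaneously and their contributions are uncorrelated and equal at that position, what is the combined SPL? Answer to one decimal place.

77.6 dB SPL

5 equal incoherent sources raise the level by 10·log₁₀(5) = 6.99 dB.
L_total = 70.6 + 6.99 = 77.6 dB SPL.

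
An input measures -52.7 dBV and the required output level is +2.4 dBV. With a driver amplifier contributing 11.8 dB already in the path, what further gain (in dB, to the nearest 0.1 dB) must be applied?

43.3 dB

The required make-up gain is the shortfall in the dB sum.
G = +2.4 − (-52.7) − 11.8 = 43.3 dB.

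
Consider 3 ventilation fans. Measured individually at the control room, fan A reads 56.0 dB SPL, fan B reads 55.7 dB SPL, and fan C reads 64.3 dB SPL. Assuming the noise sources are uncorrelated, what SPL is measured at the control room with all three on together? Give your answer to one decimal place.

65.4 dB SPL

Uncorrelated sources add in intensity (power), not in dB.
L_total = 10·log₁₀(10^(56.0/10) + 10^(55.7/10) + 10^(64.3/10)) = 10·log₁₀(3461000) = 65.4 dB SPL.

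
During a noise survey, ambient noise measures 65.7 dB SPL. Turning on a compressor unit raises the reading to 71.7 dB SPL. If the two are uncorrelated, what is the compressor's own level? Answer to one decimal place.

70.4 dB SPL

Subtract intensities: L_src = 10·log₁₀(10^(L_total/10) − 10^(L_bg/10)).
L_src = 10·log₁₀(10^(71.7/10) − 10^(65.7/10)) = 10·log₁₀(11080000) = 70.4 dB SPL.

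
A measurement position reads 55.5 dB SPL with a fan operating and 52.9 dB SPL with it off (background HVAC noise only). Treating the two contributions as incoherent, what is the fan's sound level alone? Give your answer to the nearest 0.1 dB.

52.0 dB SPL

Remove the background by subtracting linear intensities:
L_src = 10·log₁₀(10^(55.5/10) − 10^(52.9/10)) = 10·log₁₀(159800) = 52.0 dB SPL.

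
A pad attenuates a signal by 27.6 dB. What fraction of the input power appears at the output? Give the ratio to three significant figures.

Power ratio = 10^(dB/10).
10^(-27.6/10) = 10^(-2.760) = 0.00174.

0.00174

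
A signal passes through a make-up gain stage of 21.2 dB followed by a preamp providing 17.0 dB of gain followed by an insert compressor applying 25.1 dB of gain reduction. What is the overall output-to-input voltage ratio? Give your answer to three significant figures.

4.52

Net gain = 21.2 + 17.0 + (−25.1) = 13.1 dB.
Voltage ratio = 10^(13.1/20) = 4.52.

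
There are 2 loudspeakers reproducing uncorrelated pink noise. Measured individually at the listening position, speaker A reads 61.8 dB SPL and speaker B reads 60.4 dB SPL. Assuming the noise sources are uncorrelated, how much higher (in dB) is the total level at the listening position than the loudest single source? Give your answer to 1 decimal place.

Uncorrelated sources add in intensity (power), not in dB.
L_total = 10·log₁₀(10^(61.8/10) + 10^(60.4/10)) = 64.17 dB SPL.
Excess over the loudest (61.8 dB): 64.17 − 61.8 = 2.4 dB.

2.4 dB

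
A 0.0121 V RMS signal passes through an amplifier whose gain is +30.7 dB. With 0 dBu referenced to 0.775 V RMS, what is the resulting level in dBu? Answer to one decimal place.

-5.4 dBu

Input level: 20·log₁₀(0.0121/0.775) = -36.13 dBu.
Output: -36.13 + 30.7 = -5.4 dBu.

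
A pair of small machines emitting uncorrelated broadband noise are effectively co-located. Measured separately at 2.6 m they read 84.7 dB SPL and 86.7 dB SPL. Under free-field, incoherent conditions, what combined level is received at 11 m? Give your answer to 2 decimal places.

Combined at 2.6 m: 10·log₁₀(10^(84.7/10)+10^(86.7/10)) = 88.824 dB SPL.
Then apply −20·log₁₀(11/2.6) = -12.528 dB → 76.30 dB SPL.

76.30 dB SPL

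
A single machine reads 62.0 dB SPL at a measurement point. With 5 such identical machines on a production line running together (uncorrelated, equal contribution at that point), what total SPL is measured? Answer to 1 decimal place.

69.0 dB SPL

5 equal incoherent sources raise the level by 10·log₁₀(5) = 6.99 dB.
L_total = 62.0 + 6.99 = 69.0 dB SPL.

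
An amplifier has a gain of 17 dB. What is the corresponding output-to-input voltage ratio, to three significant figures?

Voltage ratio = 10^(dB/20).
10^(17/20) = 10^(0.8500) = 7.08.

7.08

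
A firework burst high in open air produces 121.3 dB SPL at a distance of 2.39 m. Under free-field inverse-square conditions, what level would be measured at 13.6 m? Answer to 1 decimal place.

Free-field point source: level drops by 20·log₁₀ of the distance ratio.
ΔL = −20·log₁₀(13.6/2.39) = -15.10 dB, so L₂ = 121.3 + (-15.10) = 106.2 dB SPL.

106.2 dB SPL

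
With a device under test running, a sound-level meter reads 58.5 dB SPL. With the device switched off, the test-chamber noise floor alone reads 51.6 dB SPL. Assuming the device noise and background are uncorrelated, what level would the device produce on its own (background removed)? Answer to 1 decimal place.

57.5 dB SPL

Remove the background by subtracting linear intensities:
L_src = 10·log₁₀(10^(58.5/10) − 10^(51.6/10)) = 10·log₁₀(563400) = 57.5 dB SPL.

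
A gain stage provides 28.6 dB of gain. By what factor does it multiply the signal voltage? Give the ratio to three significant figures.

26.9

Voltage ratio = 10^(dB/20).
10^(28.6/20) = 10^(1.430) = 26.9.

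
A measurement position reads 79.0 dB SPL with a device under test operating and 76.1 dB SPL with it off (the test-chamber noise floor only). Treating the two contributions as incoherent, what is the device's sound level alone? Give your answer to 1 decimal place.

75.9 dB SPL

Background correction is a power subtraction:
L_src = 10·log₁₀(10^(79.0/10) − 10^(76.1/10)) = 10·log₁₀(38690000) = 75.9 dB SPL.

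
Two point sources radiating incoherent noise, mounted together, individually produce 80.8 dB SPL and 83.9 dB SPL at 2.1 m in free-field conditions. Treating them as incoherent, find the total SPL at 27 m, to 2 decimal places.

63.45 dB SPL

Combined at 2.1 m: 10·log₁₀(10^(80.8/10)+10^(83.9/10)) = 85.631 dB SPL.
Then apply −20·log₁₀(27/2.1) = -22.183 dB → 63.45 dB SPL.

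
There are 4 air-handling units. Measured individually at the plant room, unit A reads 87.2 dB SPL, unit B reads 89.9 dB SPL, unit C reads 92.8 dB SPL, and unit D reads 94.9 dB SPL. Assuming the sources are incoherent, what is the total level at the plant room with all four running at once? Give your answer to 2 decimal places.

Uncorrelated sources add in intensity (power), not in dB.
L_total = 10·log₁₀(10^(87.2/10) + 10^(89.9/10) + 10^(92.8/10) + 10^(94.9/10)) = 10·log₁₀(6498000000) = 98.13 dB SPL.

98.13 dB SPL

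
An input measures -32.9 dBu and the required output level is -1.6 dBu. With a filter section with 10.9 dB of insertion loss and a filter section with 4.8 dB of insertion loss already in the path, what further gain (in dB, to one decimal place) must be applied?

The required make-up gain is the shortfall in the dB sum.
G = -1.6 − (-32.9) + 10.9 + 4.8 = 47.0 dB.

47.0 dB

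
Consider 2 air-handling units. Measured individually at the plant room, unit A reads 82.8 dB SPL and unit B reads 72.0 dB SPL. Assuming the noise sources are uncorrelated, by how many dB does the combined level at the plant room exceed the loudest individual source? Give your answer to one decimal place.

0.3 dB

Add the sources as powers (linear), then convert back to dB:
L_total = 10·log₁₀(10^(82.8/10) + 10^(72.0/10)) = 83.15 dB SPL.
Excess over the loudest (82.8 dB): 83.15 − 82.8 = 0.3 dB.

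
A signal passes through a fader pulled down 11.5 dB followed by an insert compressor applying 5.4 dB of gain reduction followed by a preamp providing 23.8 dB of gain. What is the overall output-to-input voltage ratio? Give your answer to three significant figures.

2.21

Net gain = (−11.5) + (−5.4) + 23.8 = 6.9 dB.
Voltage ratio = 10^(6.9/20) = 2.21.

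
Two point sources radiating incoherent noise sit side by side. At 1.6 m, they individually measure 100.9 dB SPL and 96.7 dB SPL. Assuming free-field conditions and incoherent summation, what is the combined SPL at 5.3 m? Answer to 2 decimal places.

91.90 dB SPL

Combined at 1.6 m: 10·log₁₀(10^(100.9/10)+10^(96.7/10)) = 102.299 dB SPL.
Then apply −20·log₁₀(5.3/1.6) = -10.403 dB → 91.90 dB SPL.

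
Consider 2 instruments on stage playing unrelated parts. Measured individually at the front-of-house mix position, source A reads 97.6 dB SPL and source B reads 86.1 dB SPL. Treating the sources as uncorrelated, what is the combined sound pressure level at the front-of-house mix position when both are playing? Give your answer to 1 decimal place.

Uncorrelated sources add in intensity (power), not in dB.
L_total = 10·log₁₀(10^(97.6/10) + 10^(86.1/10)) = 10·log₁₀(6162000000) = 97.9 dB SPL.

97.9 dB SPL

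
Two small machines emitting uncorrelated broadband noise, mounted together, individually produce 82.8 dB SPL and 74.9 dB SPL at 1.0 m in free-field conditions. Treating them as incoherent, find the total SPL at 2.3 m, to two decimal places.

76.22 dB SPL

Combined at 1.0 m: 10·log₁₀(10^(82.8/10)+10^(74.9/10)) = 83.453 dB SPL.
Then apply −20·log₁₀(2.3/1.0) = -7.235 dB → 76.22 dB SPL.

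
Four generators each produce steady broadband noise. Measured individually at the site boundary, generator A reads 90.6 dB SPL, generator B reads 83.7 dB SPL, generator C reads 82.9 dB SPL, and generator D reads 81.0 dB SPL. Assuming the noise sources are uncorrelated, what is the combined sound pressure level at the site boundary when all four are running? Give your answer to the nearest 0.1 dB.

92.3 dB SPL

Uncorrelated sources add in intensity (power), not in dB.
L_total = 10·log₁₀(10^(90.6/10) + 10^(83.7/10) + 10^(82.9/10) + 10^(81.0/10)) = 10·log₁₀(1703000000) = 92.3 dB SPL.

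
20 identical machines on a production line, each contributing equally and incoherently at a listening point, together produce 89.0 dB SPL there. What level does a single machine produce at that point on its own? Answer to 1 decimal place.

76.0 dB SPL

20 equal incoherent sources add 10·log₁₀(20) = 13.01 dB over one source.
L_one = 89.0 − 13.01 = 76.0 dB SPL.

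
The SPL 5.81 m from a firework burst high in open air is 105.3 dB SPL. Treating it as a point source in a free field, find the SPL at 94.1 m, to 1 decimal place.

For a point source in a free field, ΔL = −20·log₁₀(d₂/d₁).
ΔL = −20·log₁₀(94.1/5.81) = -24.19 dB, so L₂ = 105.3 + (-24.19) = 81.1 dB SPL.

81.1 dB SPL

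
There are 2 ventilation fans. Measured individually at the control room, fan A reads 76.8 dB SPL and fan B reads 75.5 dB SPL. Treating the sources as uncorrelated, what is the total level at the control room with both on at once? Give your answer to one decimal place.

79.2 dB SPL

Incoherent sources sum as intensities:
L_total = 10·log₁₀(10^(76.8/10) + 10^(75.5/10)) = 10·log₁₀(83340000) = 79.2 dB SPL.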